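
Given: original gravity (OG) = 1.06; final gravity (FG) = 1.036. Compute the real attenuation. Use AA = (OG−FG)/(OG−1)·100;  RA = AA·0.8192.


AA = (1.06 − 1.036)/(1.06 − 1)·100 = 40.0000
RA = 40.0000·0.8192

32.7680 %


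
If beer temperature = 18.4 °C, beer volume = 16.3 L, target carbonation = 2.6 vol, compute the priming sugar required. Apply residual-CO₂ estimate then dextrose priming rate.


residual = 14.695·(0.01821 + 0.09011·e^(−0.04·T));  sugar = (target − residual)·4.0·V
residual = 14.695·(0.01821 + 0.09011·e^(−0.04·18.4)) = 0.9019
sugar = (2.6 − 0.9019)·4.0·16.3

110.7157 g


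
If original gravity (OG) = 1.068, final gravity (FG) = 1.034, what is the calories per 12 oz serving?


ABW = (OG−FG)·131.25·0.79/FG;  °P = 259 − 259/SG (for OG→OE and FG→AE);  RE = 0.1808·OE + 0.8192·AE;  Cal = (6.9·ABW + 4·(RE−0.1))·FG·3.55
ABW = (1.068 − 1.034)·131.25·0.79/1.034 = 3.4095
OE = 259 − 259/1.068 = 16.4906 °P
AE = 259 − 259/1.034 = 8.5164 °P
RE = 0.1808·16.4906 + 0.8192·8.5164 = 9.9582 °P
Cal = (6.9·3.4095 + 4·(9.9582−0.1))·1.034·3.55

231.0997 kcal


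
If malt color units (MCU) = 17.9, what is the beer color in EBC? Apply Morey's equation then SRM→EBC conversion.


SRM = 1.4922·MCU^0.6859;  EBC = SRM·1.97
SRM = 1.4922·17.9^0.6859 = 10.7934
EBC = 10.7934·1.97

21.2630 EBC


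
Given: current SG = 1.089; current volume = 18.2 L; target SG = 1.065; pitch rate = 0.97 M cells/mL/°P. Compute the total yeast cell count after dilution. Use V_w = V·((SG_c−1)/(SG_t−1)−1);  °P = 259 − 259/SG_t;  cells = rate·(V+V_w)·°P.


V_w = 18.2·((1.089−1)/(1.065−1)−1) = 6.7200
V_final = 18.2 + 6.7200 = 24.9200
°P = 259 − 259/1.065 = 15.8075
cells = 0.97·24.9200·15.8075

382.1055 billion cells


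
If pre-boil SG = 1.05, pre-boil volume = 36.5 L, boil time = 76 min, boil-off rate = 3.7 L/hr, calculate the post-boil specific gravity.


V_post = V_pre − rate·(t/60);  SG_post = 1 + (SG_pre−1)·V_pre/V_post
V_post = 36.5 − 3.7·(76/60) = 31.8133
SG_post = 1 + (1.05 − 1)·36.5/31.8133

1.0574


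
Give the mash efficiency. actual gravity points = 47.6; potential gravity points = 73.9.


efficiency = actual / potential × 100
efficiency = 47.6 / 73.9 × 100

64.4114 %


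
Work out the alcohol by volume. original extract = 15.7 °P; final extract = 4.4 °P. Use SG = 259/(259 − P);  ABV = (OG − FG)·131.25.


OG = 259/(259 − 15.7) = 1.0645
FG = 259/(259 − 4.4) = 1.0173
ABV = (1.0645 − 1.0173)·131.25

6.2012 % ABV


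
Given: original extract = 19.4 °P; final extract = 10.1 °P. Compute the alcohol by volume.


SG = 259/(259 − P);  ABV = (OG − FG)·131.25
OG = 259/(259 − 19.4) = 1.0810
FG = 259/(259 − 10.1) = 1.0406
ABV = (1.0810 − 1.0406)·131.25

5.3012 % ABV


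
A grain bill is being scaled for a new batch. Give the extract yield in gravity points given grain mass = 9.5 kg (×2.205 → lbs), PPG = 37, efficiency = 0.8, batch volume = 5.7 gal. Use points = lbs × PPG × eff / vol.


lbs = 9.5 × 2.205 = 20.9475
points = 20.9475 × 37 × 0.8 / 5.7

108.7800 points


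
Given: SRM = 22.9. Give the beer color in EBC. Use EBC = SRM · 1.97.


EBC = 22.9 · 1.97

45.1130 EBC


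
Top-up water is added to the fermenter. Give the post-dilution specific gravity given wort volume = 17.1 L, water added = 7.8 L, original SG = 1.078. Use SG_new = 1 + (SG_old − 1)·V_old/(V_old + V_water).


pts = (1.078 − 1)·1000·17.1/(17.1 + 7.8) = 53.5663
SG_new = 1 + 53.5663/1000

1.0536


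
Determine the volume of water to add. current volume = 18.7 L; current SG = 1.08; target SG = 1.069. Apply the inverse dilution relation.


V_water = V·((SG_curr − 1)/(SG_target − 1) − 1)
V_water = 18.7·((1.08 − 1)/(1.069 − 1) − 1)

2.9812 L


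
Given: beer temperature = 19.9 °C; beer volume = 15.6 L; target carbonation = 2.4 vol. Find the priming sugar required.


residual = 14.695·(0.01821 + 0.09011·e^(−0.04·T));  sugar = (target − residual)·4.0·V
residual = 14.695·(0.01821 + 0.09011·e^(−0.04·19.9)) = 0.8650
sugar = (2.4 − 0.8650)·4.0·15.6

95.7861 g


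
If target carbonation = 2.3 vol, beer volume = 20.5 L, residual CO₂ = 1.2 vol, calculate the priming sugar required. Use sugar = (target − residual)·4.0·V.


sugar = (2.3 − 1.2)·4.0·20.5

90.2000 g


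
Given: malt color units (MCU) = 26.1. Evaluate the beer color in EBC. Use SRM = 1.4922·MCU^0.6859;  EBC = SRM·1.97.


SRM = 1.4922·26.1^0.6859 = 13.9798
EBC = 13.9798·1.97

27.5402 EBC


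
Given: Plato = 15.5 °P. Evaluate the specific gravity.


SG = 259/(259 − P)
SG = 259/(259 − 15.5)

1.0637


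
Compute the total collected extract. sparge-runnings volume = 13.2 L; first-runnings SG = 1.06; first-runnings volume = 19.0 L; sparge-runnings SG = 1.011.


total = Σ (SG_i − 1)·1000·V_i
first = (1.06 − 1)·1000·19.0 = 1140.0000
sparge = (1.011 − 1)·1000·13.2 = 145.2000
total = 1140.0000 + 145.2000

1285.2000 gravity·L


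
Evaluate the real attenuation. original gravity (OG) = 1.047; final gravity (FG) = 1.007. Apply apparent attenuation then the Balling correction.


AA = (OG−FG)/(OG−1)·100;  RA = AA·0.8192
AA = (1.047 − 1.007)/(1.047 − 1)·100 = 85.1064
RA = 85.1064·0.8192

69.7191 %


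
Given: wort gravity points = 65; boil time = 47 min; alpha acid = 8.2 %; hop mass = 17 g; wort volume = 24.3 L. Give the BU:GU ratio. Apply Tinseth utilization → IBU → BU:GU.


U = 1.65·0.000125^(GP/1000)·(1−e^(−0.04t))/4.15;  IBU = (α/100)·m·U·1000/V;  BU:GU = IBU/GP
U = 1.65·0.000125^(65/1000)·(1−e^(−0.04·47))/4.15 = 0.1879
IBU = (8.2/100)·17·0.1879·1000/24.3 = 10.7767
BU:GU = 10.7767/65

0.1658


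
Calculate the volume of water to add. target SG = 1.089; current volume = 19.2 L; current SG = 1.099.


V_water = V·((SG_curr − 1)/(SG_target − 1) − 1)
V_water = 19.2·((1.099 − 1)/(1.089 − 1) − 1)

2.1573 L


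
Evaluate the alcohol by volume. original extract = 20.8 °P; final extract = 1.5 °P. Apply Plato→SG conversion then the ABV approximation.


SG = 259/(259 − P);  ABV = (OG − FG)·131.25
OG = 259/(259 − 20.8) = 1.0873
FG = 259/(259 − 1.5) = 1.0058
ABV = (1.0873 − 1.0058)·131.25

10.6964 % ABV


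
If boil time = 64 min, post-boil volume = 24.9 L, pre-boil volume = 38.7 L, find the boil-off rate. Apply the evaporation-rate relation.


rate = (V_pre − V_post) / (t_min/60)
rate = (38.7 − 24.9) / (64/60)

12.9375 L/hr


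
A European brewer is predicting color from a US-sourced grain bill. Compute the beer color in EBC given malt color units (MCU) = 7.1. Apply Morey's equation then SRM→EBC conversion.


SRM = 1.4922·MCU^0.6859;  EBC = SRM·1.97
SRM = 1.4922·7.1^0.6859 = 5.7241
EBC = 5.7241·1.97

11.2764 EBC


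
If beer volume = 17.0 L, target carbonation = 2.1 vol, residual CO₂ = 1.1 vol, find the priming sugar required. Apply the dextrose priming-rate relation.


sugar = (target − residual)·4.0·V
sugar = (2.1 − 1.1)·4.0·17.0

68.0000 g


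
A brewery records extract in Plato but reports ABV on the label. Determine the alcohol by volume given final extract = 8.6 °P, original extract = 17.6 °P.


SG = 259/(259 − P);  ABV = (OG − FG)·131.25
OG = 259/(259 − 17.6) = 1.0729
FG = 259/(259 − 8.6) = 1.0343
ABV = (1.0729 − 1.0343)·131.25

5.0614 % ABV


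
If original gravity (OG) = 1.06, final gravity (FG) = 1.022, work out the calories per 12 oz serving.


ABW = (OG−FG)·131.25·0.79/FG;  °P = 259 − 259/SG (for OG→OE and FG→AE);  RE = 0.1808·OE + 0.8192·AE;  Cal = (6.9·ABW + 4·(RE−0.1))·FG·3.55
ABW = (1.06 − 1.022)·131.25·0.79/1.022 = 3.8553
OE = 259 − 259/1.06 = 14.6604 °P
AE = 259 − 259/1.022 = 5.5753 °P
RE = 0.1808·14.6604 + 0.8192·5.5753 = 7.2179 °P
Cal = (6.9·3.8553 + 4·(7.2179−0.1))·1.022·3.55

199.8114 kcal


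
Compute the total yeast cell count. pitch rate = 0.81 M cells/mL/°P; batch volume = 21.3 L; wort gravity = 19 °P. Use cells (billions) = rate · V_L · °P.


cells = 0.81 · 21.3 · 19

327.8070 billion cells


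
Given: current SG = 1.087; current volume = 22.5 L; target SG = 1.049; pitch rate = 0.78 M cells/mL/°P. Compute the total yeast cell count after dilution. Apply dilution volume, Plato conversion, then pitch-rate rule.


V_w = V·((SG_c−1)/(SG_t−1)−1);  °P = 259 − 259/SG_t;  cells = rate·(V+V_w)·°P
V_w = 22.5·((1.087−1)/(1.049−1)−1) = 17.4490
V_final = 22.5 + 17.4490 = 39.9490
°P = 259 − 259/1.049 = 12.0982
cells = 0.78·39.9490·12.0982

376.9820 billion cells


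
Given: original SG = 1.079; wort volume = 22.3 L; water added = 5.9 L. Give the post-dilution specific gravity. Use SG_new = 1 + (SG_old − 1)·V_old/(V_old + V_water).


pts = (1.079 − 1)·1000·22.3/(22.3 + 5.9) = 62.4716
SG_new = 1 + 62.4716/1000

1.0625


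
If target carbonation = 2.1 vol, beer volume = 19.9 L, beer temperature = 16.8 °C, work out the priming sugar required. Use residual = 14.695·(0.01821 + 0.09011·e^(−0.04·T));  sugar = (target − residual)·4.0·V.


residual = 14.695·(0.01821 + 0.09011·e^(−0.04·16.8)) = 0.9438
sugar = (2.1 − 0.9438)·4.0·19.9

92.0312 g


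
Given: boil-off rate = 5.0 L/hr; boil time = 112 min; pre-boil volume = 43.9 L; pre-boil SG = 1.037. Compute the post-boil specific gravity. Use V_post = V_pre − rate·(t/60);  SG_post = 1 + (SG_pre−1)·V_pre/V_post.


V_post = 43.9 − 5.0·(112/60) = 34.5667
SG_post = 1 + (1.037 − 1)·43.9/34.5667

1.0470


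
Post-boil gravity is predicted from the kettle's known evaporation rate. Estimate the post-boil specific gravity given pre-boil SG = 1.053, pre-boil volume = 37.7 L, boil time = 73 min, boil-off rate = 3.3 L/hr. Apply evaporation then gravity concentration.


V_post = V_pre − rate·(t/60);  SG_post = 1 + (SG_pre−1)·V_pre/V_post
V_post = 37.7 − 3.3·(73/60) = 33.6850
SG_post = 1 + (1.053 − 1)·37.7/33.6850

1.0593


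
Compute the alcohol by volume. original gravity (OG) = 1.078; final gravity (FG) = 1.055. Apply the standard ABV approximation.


ABV = (OG − FG) · 131.25
ABV = (1.078 − 1.055) · 131.25

3.0188 % ABV


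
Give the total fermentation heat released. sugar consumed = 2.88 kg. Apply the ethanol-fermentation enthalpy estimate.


Q = m_sugar · 590 kJ/kg
Q = 2.88 · 590

1699.2000 kJ


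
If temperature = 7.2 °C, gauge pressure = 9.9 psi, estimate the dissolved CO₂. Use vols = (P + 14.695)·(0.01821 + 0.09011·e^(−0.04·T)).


vols = (9.9 + 14.695)·(0.01821 + 0.09011·e^(−0.04·7.2))

2.1095 volumes


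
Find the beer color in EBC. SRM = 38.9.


EBC = SRM · 1.97
EBC = 38.9 · 1.97

76.6330 EBC


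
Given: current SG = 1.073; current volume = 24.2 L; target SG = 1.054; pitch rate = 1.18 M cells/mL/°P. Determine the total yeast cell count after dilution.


V_w = V·((SG_c−1)/(SG_t−1)−1);  °P = 259 − 259/SG_t;  cells = rate·(V+V_w)·°P
V_w = 24.2·((1.073−1)/(1.054−1)−1) = 8.5148
V_final = 24.2 + 8.5148 = 32.7148
°P = 259 − 259/1.054 = 13.2694
cells = 1.18·32.7148·13.2694

512.2470 billion cells


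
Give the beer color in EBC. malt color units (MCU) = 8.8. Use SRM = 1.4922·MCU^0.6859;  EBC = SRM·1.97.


SRM = 1.4922·8.8^0.6859 = 6.6320
EBC = 6.6320·1.97

13.0651 EBC


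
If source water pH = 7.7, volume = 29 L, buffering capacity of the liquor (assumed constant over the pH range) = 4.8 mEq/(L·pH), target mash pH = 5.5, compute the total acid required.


acid = buffering capacity · (pH_source − pH_target) · V
acid = 4.8 · (7.7 − 5.5) · 29

306.2400 mEq


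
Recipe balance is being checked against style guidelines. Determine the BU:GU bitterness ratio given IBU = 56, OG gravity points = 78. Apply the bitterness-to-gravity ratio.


BU:GU = IBU / OG_points
BU:GU = 56 / 78

0.7179


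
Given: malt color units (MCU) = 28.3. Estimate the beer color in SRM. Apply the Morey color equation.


SRM = 1.4922 · MCU^0.6859
SRM = 1.4922 · 28.3^0.6859

14.7777 SRM


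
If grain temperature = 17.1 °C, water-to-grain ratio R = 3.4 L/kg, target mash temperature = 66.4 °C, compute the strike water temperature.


T_strike = (0.41/R)·(T_mash − T_grain) + T_mash
T_strike = (0.41/3.4)·(66.4 − 17.1) + 66.4

72.3450 °C


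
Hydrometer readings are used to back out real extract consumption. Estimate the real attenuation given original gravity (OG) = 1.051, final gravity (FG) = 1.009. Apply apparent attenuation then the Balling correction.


AA = (OG−FG)/(OG−1)·100;  RA = AA·0.8192
AA = (1.051 − 1.009)/(1.051 − 1)·100 = 82.3529
RA = 82.3529·0.8192

67.4635 %


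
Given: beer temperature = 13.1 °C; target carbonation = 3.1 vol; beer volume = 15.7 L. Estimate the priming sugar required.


residual = 14.695·(0.01821 + 0.09011·e^(−0.04·T));  sugar = (target − residual)·4.0·V
residual = 14.695·(0.01821 + 0.09011·e^(−0.04·13.1)) = 1.0517
sugar = (3.1 − 1.0517)·4.0·15.7

128.6334 g


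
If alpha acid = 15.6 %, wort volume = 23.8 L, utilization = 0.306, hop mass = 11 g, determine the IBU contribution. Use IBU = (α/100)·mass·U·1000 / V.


IBU = (15.6/100)·11·0.306·1000 / 23.8

22.0629 IBU


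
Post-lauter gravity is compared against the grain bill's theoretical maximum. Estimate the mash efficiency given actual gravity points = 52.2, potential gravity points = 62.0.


efficiency = actual / potential × 100
efficiency = 52.2 / 62.0 × 100

84.1935 %


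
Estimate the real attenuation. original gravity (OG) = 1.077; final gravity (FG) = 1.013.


AA = (OG−FG)/(OG−1)·100;  RA = AA·0.8192
AA = (1.077 − 1.013)/(1.077 − 1)·100 = 83.1169
RA = 83.1169·0.8192

68.0894 %


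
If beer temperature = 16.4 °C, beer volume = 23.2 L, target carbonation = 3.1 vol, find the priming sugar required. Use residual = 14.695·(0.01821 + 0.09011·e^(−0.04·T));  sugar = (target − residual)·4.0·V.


residual = 14.695·(0.01821 + 0.09011·e^(−0.04·16.4)) = 0.9547
sugar = (3.1 − 0.9547)·4.0·23.2

199.0805 g


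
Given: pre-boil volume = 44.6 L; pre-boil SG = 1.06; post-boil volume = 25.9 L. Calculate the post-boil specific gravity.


SG_post = 1 + (SG_pre − 1)·V_pre/V_post
pts_pre = (1.06 − 1)·1000 = 60.0000
pts_post = 60.0000·44.6/25.9 = 103.3205
SG_post = 1 + 103.3205/1000

1.1033


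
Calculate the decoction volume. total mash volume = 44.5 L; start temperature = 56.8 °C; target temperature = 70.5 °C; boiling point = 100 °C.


V_dec = V_total·(T_target − T_start)/(T_boil − T_start)
V_dec = 44.5·(70.5 − 56.8)/(100 − 56.8)

14.1123 L


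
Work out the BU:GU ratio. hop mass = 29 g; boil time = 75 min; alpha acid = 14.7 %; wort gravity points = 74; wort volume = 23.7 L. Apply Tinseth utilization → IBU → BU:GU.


U = 1.65·0.000125^(GP/1000)·(1−e^(−0.04t))/4.15;  IBU = (α/100)·m·U·1000/V;  BU:GU = IBU/GP
U = 1.65·0.000125^(74/1000)·(1−e^(−0.04·75))/4.15 = 0.1943
IBU = (14.7/100)·29·0.1943·1000/23.7 = 34.9458
BU:GU = 34.9458/74

0.4722


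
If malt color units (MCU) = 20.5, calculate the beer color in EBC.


SRM = 1.4922·MCU^0.6859;  EBC = SRM·1.97
SRM = 1.4922·20.5^0.6859 = 11.8457
EBC = 11.8457·1.97

23.3359 EBC


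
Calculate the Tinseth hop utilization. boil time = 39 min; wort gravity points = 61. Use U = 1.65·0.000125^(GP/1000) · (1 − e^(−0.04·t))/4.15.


bigness = 1.65·0.000125^(61/1000) = 0.9537
boil_factor = (1 − e^(−0.04·39))/4.15 = 0.1903
U = 0.9537 · 0.1903

0.1815


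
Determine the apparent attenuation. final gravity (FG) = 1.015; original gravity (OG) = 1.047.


AA = (OG − FG)/(OG − 1) · 100
AA = (1.047 − 1.015)/(1.047 − 1) · 100

68.0851 %


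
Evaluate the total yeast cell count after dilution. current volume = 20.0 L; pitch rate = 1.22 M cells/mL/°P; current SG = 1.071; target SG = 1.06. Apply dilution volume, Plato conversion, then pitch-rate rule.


V_w = V·((SG_c−1)/(SG_t−1)−1);  °P = 259 − 259/SG_t;  cells = rate·(V+V_w)·°P
V_w = 20.0·((1.071−1)/(1.06−1)−1) = 3.6667
V_final = 20.0 + 3.6667 = 23.6667
°P = 259 − 259/1.06 = 14.6604
cells = 1.22·23.6667·14.6604

423.2940 billion cells


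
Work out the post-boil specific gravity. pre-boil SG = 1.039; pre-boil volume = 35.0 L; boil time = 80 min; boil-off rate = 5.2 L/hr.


V_post = V_pre − rate·(t/60);  SG_post = 1 + (SG_pre−1)·V_pre/V_post
V_post = 35.0 − 5.2·(80/60) = 28.0667
SG_post = 1 + (1.039 − 1)·35.0/28.0667

1.0486


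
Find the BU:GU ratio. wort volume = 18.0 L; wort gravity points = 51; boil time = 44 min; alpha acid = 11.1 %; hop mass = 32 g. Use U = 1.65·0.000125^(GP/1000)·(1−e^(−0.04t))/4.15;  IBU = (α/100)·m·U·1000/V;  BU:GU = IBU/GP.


U = 1.65·0.000125^(51/1000)·(1−e^(−0.04·44))/4.15 = 0.2082
IBU = (11.1/100)·32·0.2082·1000/18.0 = 41.0758
BU:GU = 41.0758/51

0.8054


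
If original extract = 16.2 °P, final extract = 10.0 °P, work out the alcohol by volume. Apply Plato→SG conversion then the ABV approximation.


SG = 259/(259 − P);  ABV = (OG − FG)·131.25
OG = 259/(259 − 16.2) = 1.0667
FG = 259/(259 − 10.0) = 1.0402
ABV = (1.0667 − 1.0402)·131.25

3.4861 % ABV


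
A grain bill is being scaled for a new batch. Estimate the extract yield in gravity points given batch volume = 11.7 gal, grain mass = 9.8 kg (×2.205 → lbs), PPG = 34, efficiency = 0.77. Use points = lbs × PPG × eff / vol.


lbs = 9.8 × 2.205 = 21.6090
points = 21.6090 × 34 × 0.77 / 11.7

48.3524 points


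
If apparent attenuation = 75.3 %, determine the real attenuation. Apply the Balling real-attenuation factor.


RA = AA · 0.8192
RA = 75.3 · 0.8192

61.6858 %


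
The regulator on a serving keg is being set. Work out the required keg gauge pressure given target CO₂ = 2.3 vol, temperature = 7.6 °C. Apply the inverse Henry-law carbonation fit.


psi = vols/(0.01821 + 0.09011·e^(−0.04·T)) − 14.695
psi = 2.3/(0.01821 + 0.09011·e^(−0.04·7.6)) − 14.695

12.4601 psi


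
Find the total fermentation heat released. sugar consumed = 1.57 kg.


Q = m_sugar · 590 kJ/kg
Q = 1.57 · 590

926.3000 kJ


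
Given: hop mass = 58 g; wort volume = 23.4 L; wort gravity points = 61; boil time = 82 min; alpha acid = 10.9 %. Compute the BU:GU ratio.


U = 1.65·0.000125^(GP/1000)·(1−e^(−0.04t))/4.15;  IBU = (α/100)·m·U·1000/V;  BU:GU = IBU/GP
U = 1.65·0.000125^(61/1000)·(1−e^(−0.04·82))/4.15 = 0.2212
IBU = (10.9/100)·58·0.2212·1000/23.4 = 59.7488
BU:GU = 59.7488/61

0.9795


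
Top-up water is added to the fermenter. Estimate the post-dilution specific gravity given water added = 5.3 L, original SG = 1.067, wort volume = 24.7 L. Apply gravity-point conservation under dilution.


SG_new = 1 + (SG_old − 1)·V_old/(V_old + V_water)
pts = (1.067 − 1)·1000·24.7/(24.7 + 5.3) = 55.1633
SG_new = 1 + 55.1633/1000

1.0552


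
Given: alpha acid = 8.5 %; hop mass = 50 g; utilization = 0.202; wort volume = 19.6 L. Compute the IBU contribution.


IBU = (α/100)·mass·U·1000 / V
IBU = (8.5/100)·50·0.202·1000 / 19.6

43.8010 IBU


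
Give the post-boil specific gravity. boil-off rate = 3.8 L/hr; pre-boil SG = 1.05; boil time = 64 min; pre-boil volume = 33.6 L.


V_post = V_pre − rate·(t/60);  SG_post = 1 + (SG_pre−1)·V_pre/V_post
V_post = 33.6 − 3.8·(64/60) = 29.5467
SG_post = 1 + (1.05 − 1)·33.6/29.5467

1.0569


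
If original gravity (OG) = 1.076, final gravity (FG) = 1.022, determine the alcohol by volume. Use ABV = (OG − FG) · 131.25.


ABV = (1.076 − 1.022) · 131.25

7.0875 % ABV


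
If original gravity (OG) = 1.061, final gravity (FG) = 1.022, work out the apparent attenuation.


AA = (OG − FG)/(OG − 1) · 100
AA = (1.061 − 1.022)/(1.061 − 1) · 100

63.9344 %


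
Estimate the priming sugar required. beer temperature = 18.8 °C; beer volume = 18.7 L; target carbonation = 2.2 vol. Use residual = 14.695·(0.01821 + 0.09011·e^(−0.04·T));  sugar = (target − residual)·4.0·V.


residual = 14.695·(0.01821 + 0.09011·e^(−0.04·18.8)) = 0.8918
sugar = (2.2 − 0.8918)·4.0·18.7

97.8505 g


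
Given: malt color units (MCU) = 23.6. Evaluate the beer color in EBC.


SRM = 1.4922·MCU^0.6859;  EBC = SRM·1.97
SRM = 1.4922·23.6^0.6859 = 13.0469
EBC = 13.0469·1.97

25.7024 EBC


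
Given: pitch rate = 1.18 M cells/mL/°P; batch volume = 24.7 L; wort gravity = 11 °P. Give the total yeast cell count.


cells (billions) = rate · V_L · °P
cells = 1.18 · 24.7 · 11

320.6060 billion cells


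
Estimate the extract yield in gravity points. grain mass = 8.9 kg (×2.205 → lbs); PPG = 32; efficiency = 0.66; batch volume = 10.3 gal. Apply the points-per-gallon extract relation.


points = lbs × PPG × eff / vol
lbs = 8.9 × 2.205 = 19.6245
points = 19.6245 × 32 × 0.66 / 10.3

40.2398 points


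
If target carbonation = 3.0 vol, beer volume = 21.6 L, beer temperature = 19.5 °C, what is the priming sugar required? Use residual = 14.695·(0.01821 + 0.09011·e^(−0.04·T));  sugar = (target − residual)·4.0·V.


residual = 14.695·(0.01821 + 0.09011·e^(−0.04·19.5)) = 0.8746
sugar = (3.0 − 0.8746)·4.0·21.6

183.6344 g


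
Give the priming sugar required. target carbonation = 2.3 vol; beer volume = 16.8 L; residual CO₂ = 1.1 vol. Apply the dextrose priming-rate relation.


sugar = (target − residual)·4.0·V
sugar = (2.3 − 1.1)·4.0·16.8

80.6400 g


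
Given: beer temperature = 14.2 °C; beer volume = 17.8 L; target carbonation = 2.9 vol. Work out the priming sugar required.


residual = 14.695·(0.01821 + 0.09011·e^(−0.04·T));  sugar = (target − residual)·4.0·V
residual = 14.695·(0.01821 + 0.09011·e^(−0.04·14.2)) = 1.0179
sugar = (2.9 − 1.0179)·4.0·17.8

134.0023 g


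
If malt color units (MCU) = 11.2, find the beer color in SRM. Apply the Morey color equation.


SRM = 1.4922 · MCU^0.6859
SRM = 1.4922 · 11.2^0.6859

7.8250 SRM


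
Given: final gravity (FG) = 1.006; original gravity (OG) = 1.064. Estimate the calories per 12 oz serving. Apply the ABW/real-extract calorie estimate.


ABW = (OG−FG)·131.25·0.79/FG;  °P = 259 − 259/SG (for OG→OE and FG→AE);  RE = 0.1808·OE + 0.8192·AE;  Cal = (6.9·ABW + 4·(RE−0.1))·FG·3.55
ABW = (1.064 − 1.006)·131.25·0.79/1.006 = 5.9780
OE = 259 − 259/1.064 = 15.5789 °P
AE = 259 − 259/1.006 = 1.5447 °P
RE = 0.1808·15.5789 + 0.8192·1.5447 = 4.0821 °P
Cal = (6.9·5.9780 + 4·(4.0821−0.1))·1.006·3.55

204.1952 kcal


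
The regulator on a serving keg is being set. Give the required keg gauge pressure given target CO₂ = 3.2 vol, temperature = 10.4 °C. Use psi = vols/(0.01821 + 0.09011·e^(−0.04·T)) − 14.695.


psi = 3.2/(0.01821 + 0.09011·e^(−0.04·10.4)) − 14.695

26.5135 psi


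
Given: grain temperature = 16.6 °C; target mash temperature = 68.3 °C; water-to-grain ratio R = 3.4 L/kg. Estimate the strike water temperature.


T_strike = (0.41/R)·(T_mash − T_grain) + T_mash
T_strike = (0.41/3.4)·(68.3 − 16.6) + 68.3

74.5344 °C


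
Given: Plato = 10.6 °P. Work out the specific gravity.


SG = 259/(259 − P)
SG = 259/(259 − 10.6)

1.0427


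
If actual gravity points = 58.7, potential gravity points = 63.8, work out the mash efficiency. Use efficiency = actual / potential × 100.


efficiency = 58.7 / 63.8 × 100

92.0063 %


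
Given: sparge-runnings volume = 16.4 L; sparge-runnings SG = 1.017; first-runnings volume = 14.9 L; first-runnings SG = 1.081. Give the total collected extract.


total = Σ (SG_i − 1)·1000·V_i
first = (1.081 − 1)·1000·14.9 = 1206.9000
sparge = (1.017 − 1)·1000·16.4 = 278.8000
total = 1206.9000 + 278.8000

1485.7000 gravity·L


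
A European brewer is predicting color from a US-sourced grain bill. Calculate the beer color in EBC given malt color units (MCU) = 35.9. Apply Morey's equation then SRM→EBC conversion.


SRM = 1.4922·MCU^0.6859;  EBC = SRM·1.97
SRM = 1.4922·35.9^0.6859 = 17.3967
EBC = 17.3967·1.97

34.2715 EBC


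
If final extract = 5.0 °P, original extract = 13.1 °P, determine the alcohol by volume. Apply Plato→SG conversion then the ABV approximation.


SG = 259/(259 − P);  ABV = (OG − FG)·131.25
OG = 259/(259 − 13.1) = 1.0533
FG = 259/(259 − 5.0) = 1.0197
ABV = (1.0533 − 1.0197)·131.25

4.4085 % ABV


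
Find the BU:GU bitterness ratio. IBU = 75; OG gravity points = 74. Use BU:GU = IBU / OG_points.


BU:GU = 75 / 74

1.0135


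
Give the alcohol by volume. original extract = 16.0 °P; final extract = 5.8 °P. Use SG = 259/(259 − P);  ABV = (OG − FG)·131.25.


OG = 259/(259 − 16.0) = 1.0658
FG = 259/(259 − 5.8) = 1.0229
ABV = (1.0658 − 1.0229)·131.25

5.6355 % ABV


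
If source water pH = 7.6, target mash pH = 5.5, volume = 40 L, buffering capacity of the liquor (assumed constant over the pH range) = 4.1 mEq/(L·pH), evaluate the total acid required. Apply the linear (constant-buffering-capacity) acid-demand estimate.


acid = buffering capacity · (pH_source − pH_target) · V
acid = 4.1 · (7.6 − 5.5) · 40

344.4000 mEq


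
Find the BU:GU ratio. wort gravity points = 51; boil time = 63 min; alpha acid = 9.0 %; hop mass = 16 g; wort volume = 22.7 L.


U = 1.65·0.000125^(GP/1000)·(1−e^(−0.04t))/4.15;  IBU = (α/100)·m·U·1000/V;  BU:GU = IBU/GP
U = 1.65·0.000125^(51/1000)·(1−e^(−0.04·63))/4.15 = 0.2312
IBU = (9.0/100)·16·0.2312·1000/22.7 = 14.6651
BU:GU = 14.6651/51

0.2876


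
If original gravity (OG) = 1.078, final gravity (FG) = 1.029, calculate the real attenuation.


AA = (OG−FG)/(OG−1)·100;  RA = AA·0.8192
AA = (1.078 − 1.029)/(1.078 − 1)·100 = 62.8205
RA = 62.8205·0.8192

51.4626 %


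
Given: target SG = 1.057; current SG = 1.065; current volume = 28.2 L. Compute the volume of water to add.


V_water = V·((SG_curr − 1)/(SG_target − 1) − 1)
V_water = 28.2·((1.065 − 1)/(1.057 − 1) − 1)

3.9579 L


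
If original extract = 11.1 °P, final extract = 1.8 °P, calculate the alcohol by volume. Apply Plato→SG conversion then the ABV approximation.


SG = 259/(259 − P);  ABV = (OG − FG)·131.25
OG = 259/(259 − 11.1) = 1.0448
FG = 259/(259 − 1.8) = 1.0070
ABV = (1.0448 − 1.0070)·131.25

4.9583 % ABV


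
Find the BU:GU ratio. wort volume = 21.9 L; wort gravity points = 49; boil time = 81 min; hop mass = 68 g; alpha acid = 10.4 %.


U = 1.65·0.000125^(GP/1000)·(1−e^(−0.04t))/4.15;  IBU = (α/100)·m·U·1000/V;  BU:GU = IBU/GP
U = 1.65·0.000125^(49/1000)·(1−e^(−0.04·81))/4.15 = 0.2459
IBU = (10.4/100)·68·0.2459·1000/21.9 = 79.4204
BU:GU = 79.4204/49

1.6208


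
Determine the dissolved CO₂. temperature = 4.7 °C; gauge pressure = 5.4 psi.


vols = (P + 14.695)·(0.01821 + 0.09011·e^(−0.04·T))
vols = (5.4 + 14.695)·(0.01821 + 0.09011·e^(−0.04·4.7))

1.8664 volumes


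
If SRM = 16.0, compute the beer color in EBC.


EBC = SRM · 1.97
EBC = 16.0 · 1.97

31.5200 EBC


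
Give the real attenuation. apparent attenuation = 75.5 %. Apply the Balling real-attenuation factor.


RA = AA · 0.8192
RA = 75.5 · 0.8192

61.8496 %


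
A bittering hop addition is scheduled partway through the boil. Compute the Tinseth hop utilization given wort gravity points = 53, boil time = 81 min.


U = 1.65·0.000125^(GP/1000) · (1 − e^(−0.04·t))/4.15
bigness = 1.65·0.000125^(53/1000) = 1.0248
boil_factor = (1 − e^(−0.04·81))/4.15 = 0.2315
U = 1.0248 · 0.2315

0.2373


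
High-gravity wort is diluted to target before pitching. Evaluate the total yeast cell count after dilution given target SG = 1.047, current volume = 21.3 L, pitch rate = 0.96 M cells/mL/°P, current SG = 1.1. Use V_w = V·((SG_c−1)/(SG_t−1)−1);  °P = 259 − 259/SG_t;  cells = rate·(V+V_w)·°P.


V_w = 21.3·((1.1−1)/(1.047−1)−1) = 24.0191
V_final = 21.3 + 24.0191 = 45.3191
°P = 259 − 259/1.047 = 11.6266
cells = 0.96·45.3191·11.6266

505.8292 billion cells


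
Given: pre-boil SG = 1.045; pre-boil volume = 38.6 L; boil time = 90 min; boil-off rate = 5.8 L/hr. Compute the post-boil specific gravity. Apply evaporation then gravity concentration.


V_post = V_pre − rate·(t/60);  SG_post = 1 + (SG_pre−1)·V_pre/V_post
V_post = 38.6 − 5.8·(90/60) = 29.9000
SG_post = 1 + (1.045 − 1)·38.6/29.9000

1.0581


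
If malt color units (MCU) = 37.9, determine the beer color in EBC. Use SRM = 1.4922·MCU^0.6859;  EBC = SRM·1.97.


SRM = 1.4922·37.9^0.6859 = 18.0558
EBC = 18.0558·1.97

35.5698 EBC


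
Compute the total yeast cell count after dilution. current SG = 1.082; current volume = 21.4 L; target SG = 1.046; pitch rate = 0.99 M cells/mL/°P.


V_w = V·((SG_c−1)/(SG_t−1)−1);  °P = 259 − 259/SG_t;  cells = rate·(V+V_w)·°P
V_w = 21.4·((1.082−1)/(1.046−1)−1) = 16.7478
V_final = 21.4 + 16.7478 = 38.1478
°P = 259 − 259/1.046 = 11.3901
cells = 0.99·38.1478·11.3901

430.1609 billion cells


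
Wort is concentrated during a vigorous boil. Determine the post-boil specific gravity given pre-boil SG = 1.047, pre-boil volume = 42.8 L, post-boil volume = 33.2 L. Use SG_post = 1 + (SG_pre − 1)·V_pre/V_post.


pts_pre = (1.047 − 1)·1000 = 47.0000
pts_post = 47.0000·42.8/33.2 = 60.5904
SG_post = 1 + 60.5904/1000

1.0606


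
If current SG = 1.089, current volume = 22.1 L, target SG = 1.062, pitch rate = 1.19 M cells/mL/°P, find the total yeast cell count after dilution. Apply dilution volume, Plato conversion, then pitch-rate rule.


V_w = V·((SG_c−1)/(SG_t−1)−1);  °P = 259 − 259/SG_t;  cells = rate·(V+V_w)·°P
V_w = 22.1·((1.089−1)/(1.062−1)−1) = 9.6242
V_final = 22.1 + 9.6242 = 31.7242
°P = 259 − 259/1.062 = 15.1205
cells = 1.19·31.7242·15.1205

570.8270 billion cells


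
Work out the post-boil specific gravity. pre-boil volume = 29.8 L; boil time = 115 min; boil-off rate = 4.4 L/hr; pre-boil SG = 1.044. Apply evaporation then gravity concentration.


V_post = V_pre − rate·(t/60);  SG_post = 1 + (SG_pre−1)·V_pre/V_post
V_post = 29.8 − 4.4·(115/60) = 21.3667
SG_post = 1 + (1.044 − 1)·29.8/21.3667

1.0614


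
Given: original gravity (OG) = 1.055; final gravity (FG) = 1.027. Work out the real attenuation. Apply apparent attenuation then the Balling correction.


AA = (OG−FG)/(OG−1)·100;  RA = AA·0.8192
AA = (1.055 − 1.027)/(1.055 − 1)·100 = 50.9091
RA = 50.9091·0.8192

41.7047 %


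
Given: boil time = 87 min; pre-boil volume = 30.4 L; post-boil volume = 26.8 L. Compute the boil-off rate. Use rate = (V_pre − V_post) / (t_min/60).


rate = (30.4 − 26.8) / (87/60)

2.4828 L/hr


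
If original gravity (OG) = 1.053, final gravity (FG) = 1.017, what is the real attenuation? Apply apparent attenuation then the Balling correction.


AA = (OG−FG)/(OG−1)·100;  RA = AA·0.8192
AA = (1.053 − 1.017)/(1.053 − 1)·100 = 67.9245
RA = 67.9245·0.8192

55.6438 %


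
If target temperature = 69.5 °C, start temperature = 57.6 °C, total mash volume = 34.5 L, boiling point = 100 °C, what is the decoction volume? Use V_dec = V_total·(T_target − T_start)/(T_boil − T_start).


V_dec = 34.5·(69.5 − 57.6)/(100 − 57.6)

9.6828 L


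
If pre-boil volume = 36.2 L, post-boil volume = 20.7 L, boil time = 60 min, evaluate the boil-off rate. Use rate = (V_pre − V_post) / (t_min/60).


rate = (36.2 − 20.7) / (60/60)

15.5000 L/hr


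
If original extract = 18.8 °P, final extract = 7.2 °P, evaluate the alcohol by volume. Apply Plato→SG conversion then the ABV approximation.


SG = 259/(259 − P);  ABV = (OG − FG)·131.25
OG = 259/(259 − 18.8) = 1.0783
FG = 259/(259 − 7.2) = 1.0286
ABV = (1.0783 − 1.0286)·131.25

6.5197 % ABV


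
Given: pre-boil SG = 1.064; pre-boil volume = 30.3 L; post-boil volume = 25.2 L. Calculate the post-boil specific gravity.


SG_post = 1 + (SG_pre − 1)·V_pre/V_post
pts_pre = (1.064 − 1)·1000 = 64.0000
pts_post = 64.0000·30.3/25.2 = 76.9524
SG_post = 1 + 76.9524/1000

1.0770


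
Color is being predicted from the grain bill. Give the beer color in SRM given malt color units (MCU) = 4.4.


SRM = 1.4922 · MCU^0.6859
SRM = 1.4922 · 4.4^0.6859

4.1226 SRM


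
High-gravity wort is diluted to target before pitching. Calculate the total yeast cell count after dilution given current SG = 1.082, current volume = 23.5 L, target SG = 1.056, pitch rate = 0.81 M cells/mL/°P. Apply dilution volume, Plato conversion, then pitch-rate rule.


V_w = V·((SG_c−1)/(SG_t−1)−1);  °P = 259 − 259/SG_t;  cells = rate·(V+V_w)·°P
V_w = 23.5·((1.082−1)/(1.056−1)−1) = 10.9107
V_final = 23.5 + 10.9107 = 34.4107
°P = 259 − 259/1.056 = 13.7348
cells = 0.81·34.4107·13.7348

382.8270 billion cells


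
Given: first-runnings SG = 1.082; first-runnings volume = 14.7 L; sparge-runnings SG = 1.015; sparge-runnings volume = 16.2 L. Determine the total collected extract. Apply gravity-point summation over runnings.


total = Σ (SG_i − 1)·1000·V_i
first = (1.082 − 1)·1000·14.7 = 1205.4000
sparge = (1.015 − 1)·1000·16.2 = 243.0000
total = 1205.4000 + 243.0000

1448.4000 gravity·L


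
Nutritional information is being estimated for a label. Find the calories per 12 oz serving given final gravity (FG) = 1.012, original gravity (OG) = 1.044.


ABW = (OG−FG)·131.25·0.79/FG;  °P = 259 − 259/SG (for OG→OE and FG→AE);  RE = 0.1808·OE + 0.8192·AE;  Cal = (6.9·ABW + 4·(RE−0.1))·FG·3.55
ABW = (1.044 − 1.012)·131.25·0.79/1.012 = 3.2787
OE = 259 − 259/1.044 = 10.9157 °P
AE = 259 − 259/1.012 = 3.0711 °P
RE = 0.1808·10.9157 + 0.8192·3.0711 = 4.4894 °P
Cal = (6.9·3.2787 + 4·(4.4894−0.1))·1.012·3.55

144.3525 kcal


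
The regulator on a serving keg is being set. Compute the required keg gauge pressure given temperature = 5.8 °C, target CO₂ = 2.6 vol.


psi = vols/(0.01821 + 0.09011·e^(−0.04·T)) − 14.695
psi = 2.6/(0.01821 + 0.09011·e^(−0.04·5.8)) − 14.695

14.3027 psi


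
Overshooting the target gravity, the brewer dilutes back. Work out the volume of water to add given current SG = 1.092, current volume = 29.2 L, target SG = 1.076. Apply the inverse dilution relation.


V_water = V·((SG_curr − 1)/(SG_target − 1) − 1)
V_water = 29.2·((1.092 − 1)/(1.076 − 1) − 1)

6.1474 L


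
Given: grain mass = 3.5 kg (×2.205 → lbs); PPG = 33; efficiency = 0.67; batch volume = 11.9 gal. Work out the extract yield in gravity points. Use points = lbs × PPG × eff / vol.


lbs = 3.5 × 2.205 = 7.7175
points = 7.7175 × 33 × 0.67 / 11.9

14.3390 points


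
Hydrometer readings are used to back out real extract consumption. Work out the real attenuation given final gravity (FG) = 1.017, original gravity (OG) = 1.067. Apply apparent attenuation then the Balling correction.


AA = (OG−FG)/(OG−1)·100;  RA = AA·0.8192
AA = (1.067 − 1.017)/(1.067 − 1)·100 = 74.6269
RA = 74.6269·0.8192

61.1343 %


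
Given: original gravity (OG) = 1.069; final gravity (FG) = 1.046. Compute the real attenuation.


AA = (OG−FG)/(OG−1)·100;  RA = AA·0.8192
AA = (1.069 − 1.046)/(1.069 − 1)·100 = 33.3333
RA = 33.3333·0.8192

27.3067 %


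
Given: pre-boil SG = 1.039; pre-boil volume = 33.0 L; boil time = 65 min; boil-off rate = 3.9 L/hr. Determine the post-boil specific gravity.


V_post = V_pre − rate·(t/60);  SG_post = 1 + (SG_pre−1)·V_pre/V_post
V_post = 33.0 − 3.9·(65/60) = 28.7750
SG_post = 1 + (1.039 − 1)·33.0/28.7750

1.0447


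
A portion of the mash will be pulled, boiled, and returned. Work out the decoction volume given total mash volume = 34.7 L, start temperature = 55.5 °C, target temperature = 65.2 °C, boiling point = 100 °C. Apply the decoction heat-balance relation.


V_dec = V_total·(T_target − T_start)/(T_boil − T_start)
V_dec = 34.7·(65.2 − 55.5)/(100 − 55.5)

7.5638 L


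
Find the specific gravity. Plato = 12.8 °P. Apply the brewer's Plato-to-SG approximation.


SG = 259/(259 − P)
SG = 259/(259 − 12.8)

1.0520


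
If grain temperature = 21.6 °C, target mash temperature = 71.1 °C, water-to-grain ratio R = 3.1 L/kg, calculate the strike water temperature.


T_strike = (0.41/R)·(T_mash − T_grain) + T_mash
T_strike = (0.41/3.1)·(71.1 − 21.6) + 71.1

77.6468 °C


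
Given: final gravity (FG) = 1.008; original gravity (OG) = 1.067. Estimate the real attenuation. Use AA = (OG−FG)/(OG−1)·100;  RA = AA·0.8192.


AA = (1.067 − 1.008)/(1.067 − 1)·100 = 88.0597
RA = 88.0597·0.8192

72.1385 %


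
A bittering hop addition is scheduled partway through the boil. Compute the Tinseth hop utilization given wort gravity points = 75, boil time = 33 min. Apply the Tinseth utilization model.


U = 1.65·0.000125^(GP/1000) · (1 − e^(−0.04·t))/4.15
bigness = 1.65·0.000125^(75/1000) = 0.8409
boil_factor = (1 − e^(−0.04·33))/4.15 = 0.1766
U = 0.8409 · 0.1766

0.1485


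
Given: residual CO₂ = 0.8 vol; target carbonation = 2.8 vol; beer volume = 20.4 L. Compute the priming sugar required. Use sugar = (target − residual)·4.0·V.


sugar = (2.8 − 0.8)·4.0·20.4

163.2000 g


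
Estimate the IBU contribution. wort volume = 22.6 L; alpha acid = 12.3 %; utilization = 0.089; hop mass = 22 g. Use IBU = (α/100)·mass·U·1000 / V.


IBU = (12.3/100)·22·0.089·1000 / 22.6

10.6564 IBU


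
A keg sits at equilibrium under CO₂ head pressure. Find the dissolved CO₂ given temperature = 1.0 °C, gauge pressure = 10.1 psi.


vols = (P + 14.695)·(0.01821 + 0.09011·e^(−0.04·T))
vols = (10.1 + 14.695)·(0.01821 + 0.09011·e^(−0.04·1.0))

2.5982 volumes


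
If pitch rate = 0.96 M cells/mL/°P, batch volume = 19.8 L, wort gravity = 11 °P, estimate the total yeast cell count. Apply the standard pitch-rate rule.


cells (billions) = rate · V_L · °P
cells = 0.96 · 19.8 · 11

209.0880 billion cells


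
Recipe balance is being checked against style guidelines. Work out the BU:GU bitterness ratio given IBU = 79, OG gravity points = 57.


BU:GU = IBU / OG_points
BU:GU = 79 / 57

1.3860


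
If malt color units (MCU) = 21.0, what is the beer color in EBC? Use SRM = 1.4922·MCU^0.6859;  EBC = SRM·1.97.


SRM = 1.4922·21.0^0.6859 = 12.0431
EBC = 12.0431·1.97

23.7249 EBC


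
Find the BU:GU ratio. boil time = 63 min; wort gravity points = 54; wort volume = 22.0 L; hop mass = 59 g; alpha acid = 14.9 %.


U = 1.65·0.000125^(GP/1000)·(1−e^(−0.04t))/4.15;  IBU = (α/100)·m·U·1000/V;  BU:GU = IBU/GP
U = 1.65·0.000125^(54/1000)·(1−e^(−0.04·63))/4.15 = 0.2250
IBU = (14.9/100)·59·0.2250·1000/22.0 = 89.9198
BU:GU = 89.9198/54

1.6652


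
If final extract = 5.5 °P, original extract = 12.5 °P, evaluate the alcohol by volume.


SG = 259/(259 − P);  ABV = (OG − FG)·131.25
OG = 259/(259 − 12.5) = 1.0507
FG = 259/(259 − 5.5) = 1.0217
ABV = (1.0507 − 1.0217)·131.25

3.8080 % ABV


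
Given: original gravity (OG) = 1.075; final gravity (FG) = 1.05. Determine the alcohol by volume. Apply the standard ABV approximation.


ABV = (OG − FG) · 131.25
ABV = (1.075 − 1.05) · 131.25

3.2812 % ABV


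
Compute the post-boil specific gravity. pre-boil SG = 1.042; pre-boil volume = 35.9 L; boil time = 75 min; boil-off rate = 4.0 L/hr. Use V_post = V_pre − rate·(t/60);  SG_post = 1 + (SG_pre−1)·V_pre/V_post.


V_post = 35.9 − 4.0·(75/60) = 30.9000
SG_post = 1 + (1.042 − 1)·35.9/30.9000

1.0488


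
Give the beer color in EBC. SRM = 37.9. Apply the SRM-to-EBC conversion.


EBC = SRM · 1.97
EBC = 37.9 · 1.97

74.6630 EBC
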